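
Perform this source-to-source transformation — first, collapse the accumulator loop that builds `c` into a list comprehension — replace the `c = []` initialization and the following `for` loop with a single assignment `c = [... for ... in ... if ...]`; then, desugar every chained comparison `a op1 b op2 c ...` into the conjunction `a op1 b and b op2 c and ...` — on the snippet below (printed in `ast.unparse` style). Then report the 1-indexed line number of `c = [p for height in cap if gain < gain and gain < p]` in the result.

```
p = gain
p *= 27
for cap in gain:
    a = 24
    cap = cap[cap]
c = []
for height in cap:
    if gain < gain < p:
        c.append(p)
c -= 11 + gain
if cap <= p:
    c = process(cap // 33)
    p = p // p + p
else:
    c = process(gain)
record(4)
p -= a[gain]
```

6

Transformed code:
p = gain
p *= 27
for cap in gain:
    a = 24
    cap = cap[cap]
c = [p for height in cap if gain < gain and gain < p]
c -= 11 + gain
if cap <= p:
    c = process(cap // 33)
    p = p // p + p
else:
    c = process(gain)
record(4)
p -= a[gain]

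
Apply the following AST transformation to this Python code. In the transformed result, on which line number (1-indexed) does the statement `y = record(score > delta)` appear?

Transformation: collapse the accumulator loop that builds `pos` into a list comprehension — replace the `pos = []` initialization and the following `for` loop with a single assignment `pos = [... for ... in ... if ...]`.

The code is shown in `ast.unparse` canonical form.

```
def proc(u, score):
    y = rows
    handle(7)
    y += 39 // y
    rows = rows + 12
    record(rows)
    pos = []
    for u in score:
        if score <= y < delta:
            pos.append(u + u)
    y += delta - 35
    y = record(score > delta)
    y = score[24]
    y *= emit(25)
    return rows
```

9

Transformed code:
def proc(u, score):
    y = rows
    handle(7)
    y += 39 // y
    rows = rows + 12
    record(rows)
    pos = [u + u for u in score if score <= y < delta]
    y += delta - 35
    y = record(score > delta)
    y = score[24]
    y *= emit(25)
    return rows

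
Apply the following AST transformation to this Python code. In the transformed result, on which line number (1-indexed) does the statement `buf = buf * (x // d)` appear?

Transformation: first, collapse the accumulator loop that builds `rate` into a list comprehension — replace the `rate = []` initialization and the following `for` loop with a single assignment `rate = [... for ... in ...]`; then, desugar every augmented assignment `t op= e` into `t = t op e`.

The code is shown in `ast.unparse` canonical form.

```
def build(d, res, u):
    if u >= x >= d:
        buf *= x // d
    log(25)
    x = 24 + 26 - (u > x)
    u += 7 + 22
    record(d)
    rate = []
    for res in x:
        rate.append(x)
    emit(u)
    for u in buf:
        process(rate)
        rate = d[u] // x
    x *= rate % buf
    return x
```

Transformed code:
def build(d, res, u):
    if u >= x >= d:
        buf = buf * (x // d)
    log(25)
    x = 24 + 26 - (u > x)
    u = u + (7 + 22)
    record(d)
    rate = [x for res in x]
    emit(u)
    for u in buf:
        process(rate)
        rate = d[u] // x
    x = x * (rate % buf)
    return x

3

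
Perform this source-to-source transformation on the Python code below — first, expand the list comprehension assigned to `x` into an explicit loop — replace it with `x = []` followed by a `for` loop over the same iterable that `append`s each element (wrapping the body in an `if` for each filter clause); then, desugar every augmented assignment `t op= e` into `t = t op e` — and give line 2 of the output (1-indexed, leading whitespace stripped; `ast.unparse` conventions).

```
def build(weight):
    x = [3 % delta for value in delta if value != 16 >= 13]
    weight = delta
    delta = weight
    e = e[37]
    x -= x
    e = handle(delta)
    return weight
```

x = []

Transformed code:
def build(weight):
    x = []
    for value in delta:
        if value != 16 >= 13:
            x.append(3 % delta)
    weight = delta
    delta = weight
    e = e[37]
    x = x - x
    e = handle(delta)
    return weight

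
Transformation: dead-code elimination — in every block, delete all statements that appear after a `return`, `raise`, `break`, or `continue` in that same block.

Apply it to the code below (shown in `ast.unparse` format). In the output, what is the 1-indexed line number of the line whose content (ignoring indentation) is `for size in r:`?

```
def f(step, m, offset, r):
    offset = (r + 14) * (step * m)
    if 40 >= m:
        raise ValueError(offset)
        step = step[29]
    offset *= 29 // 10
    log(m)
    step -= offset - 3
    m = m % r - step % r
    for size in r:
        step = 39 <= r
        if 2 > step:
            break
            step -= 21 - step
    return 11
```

Transformed code:
def f(step, m, offset, r):
    offset = (r + 14) * (step * m)
    if 40 >= m:
        raise ValueError(offset)
    offset *= 29 // 10
    log(m)
    step -= offset - 3
    m = m % r - step % r
    for size in r:
        step = 39 <= r
        if 2 > step:
            break
    return 11

9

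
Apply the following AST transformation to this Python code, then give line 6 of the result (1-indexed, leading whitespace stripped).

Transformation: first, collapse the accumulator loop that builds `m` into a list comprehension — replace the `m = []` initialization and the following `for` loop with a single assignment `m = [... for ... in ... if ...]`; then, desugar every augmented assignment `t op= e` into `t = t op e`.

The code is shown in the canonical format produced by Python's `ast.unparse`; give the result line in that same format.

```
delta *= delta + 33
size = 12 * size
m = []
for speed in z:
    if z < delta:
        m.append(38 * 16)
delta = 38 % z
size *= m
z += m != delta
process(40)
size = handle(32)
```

Transformed code:
delta = delta * (delta + 33)
size = 12 * size
m = [38 * 16 for speed in z if z < delta]
delta = 38 % z
size = size * m
z = z + (m != delta)
process(40)
size = handle(32)

z = z + (m != delta)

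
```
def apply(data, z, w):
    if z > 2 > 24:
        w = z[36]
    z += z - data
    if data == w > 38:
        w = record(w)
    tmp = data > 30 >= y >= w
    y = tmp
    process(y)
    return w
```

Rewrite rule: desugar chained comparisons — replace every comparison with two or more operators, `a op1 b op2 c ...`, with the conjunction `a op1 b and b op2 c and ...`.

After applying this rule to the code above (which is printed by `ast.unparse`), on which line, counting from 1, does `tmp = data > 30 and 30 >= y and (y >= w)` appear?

7

Transformed code:
def apply(data, z, w):
    if z > 2 and 2 > 24:
        w = z[36]
    z += z - data
    if data == w and w > 38:
        w = record(w)
    tmp = data > 30 and 30 >= y and (y >= w)
    y = tmp
    process(y)
    return w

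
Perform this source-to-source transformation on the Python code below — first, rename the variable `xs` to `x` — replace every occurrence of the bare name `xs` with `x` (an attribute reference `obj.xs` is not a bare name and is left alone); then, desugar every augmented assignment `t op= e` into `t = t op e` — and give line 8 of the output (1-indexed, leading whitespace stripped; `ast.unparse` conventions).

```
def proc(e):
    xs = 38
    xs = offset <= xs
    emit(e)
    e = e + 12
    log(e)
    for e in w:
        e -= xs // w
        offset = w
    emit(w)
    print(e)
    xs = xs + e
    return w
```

Transformed code:
def proc(e):
    x = 38
    x = offset <= x
    emit(e)
    e = e + 12
    log(e)
    for e in w:
        e = e - x // w
        offset = w
    emit(w)
    print(e)
    x = x + e
    return w

e = e - x // w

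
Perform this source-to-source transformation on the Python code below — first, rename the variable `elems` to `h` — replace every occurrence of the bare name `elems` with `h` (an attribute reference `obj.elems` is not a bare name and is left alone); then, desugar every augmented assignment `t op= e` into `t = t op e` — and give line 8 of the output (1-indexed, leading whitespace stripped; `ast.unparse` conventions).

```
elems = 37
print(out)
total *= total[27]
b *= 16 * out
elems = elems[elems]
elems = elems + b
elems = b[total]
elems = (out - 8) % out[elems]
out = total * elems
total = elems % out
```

h = (out - 8) % out[h]

Transformed code:
h = 37
print(out)
total = total * total[27]
b = b * (16 * out)
h = h[h]
h = h + b
h = b[total]
h = (out - 8) % out[h]
out = total * h
total = h % out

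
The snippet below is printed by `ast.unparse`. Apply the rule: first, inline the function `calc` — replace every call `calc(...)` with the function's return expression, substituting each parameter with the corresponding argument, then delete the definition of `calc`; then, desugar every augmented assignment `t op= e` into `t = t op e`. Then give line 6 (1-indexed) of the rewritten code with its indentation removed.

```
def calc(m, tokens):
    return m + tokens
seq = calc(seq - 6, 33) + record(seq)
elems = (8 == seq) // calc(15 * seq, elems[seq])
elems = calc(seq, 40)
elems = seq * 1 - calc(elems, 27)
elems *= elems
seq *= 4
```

seq = seq * 4

Transformed code:
seq = seq - 6 + 33 + record(seq)
elems = (8 == seq) // (15 * seq + elems[seq])
elems = seq + 40
elems = seq * 1 - (elems + 27)
elems = elems * elems
seq = seq * 4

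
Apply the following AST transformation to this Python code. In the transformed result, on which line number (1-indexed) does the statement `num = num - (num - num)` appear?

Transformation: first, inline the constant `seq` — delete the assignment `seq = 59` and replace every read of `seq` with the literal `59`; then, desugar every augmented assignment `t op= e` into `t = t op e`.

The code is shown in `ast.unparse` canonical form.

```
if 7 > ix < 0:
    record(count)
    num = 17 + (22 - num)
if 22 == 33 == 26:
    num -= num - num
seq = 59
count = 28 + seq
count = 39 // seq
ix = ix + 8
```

5

Transformed code:
if 7 > ix < 0:
    record(count)
    num = 17 + (22 - num)
if 22 == 33 == 26:
    num = num - (num - num)
count = 28 + 59
count = 39 // 59
ix = ix + 8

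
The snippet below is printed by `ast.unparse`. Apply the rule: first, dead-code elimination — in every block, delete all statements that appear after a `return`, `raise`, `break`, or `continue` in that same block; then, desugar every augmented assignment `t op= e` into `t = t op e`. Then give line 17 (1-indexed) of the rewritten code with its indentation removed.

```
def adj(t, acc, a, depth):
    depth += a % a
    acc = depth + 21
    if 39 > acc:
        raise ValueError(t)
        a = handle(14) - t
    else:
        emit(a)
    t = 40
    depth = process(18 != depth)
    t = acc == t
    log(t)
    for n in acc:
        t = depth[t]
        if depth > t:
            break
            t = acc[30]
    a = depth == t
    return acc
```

return acc

Transformed code:
def adj(t, acc, a, depth):
    depth = depth + a % a
    acc = depth + 21
    if 39 > acc:
        raise ValueError(t)
    else:
        emit(a)
    t = 40
    depth = process(18 != depth)
    t = acc == t
    log(t)
    for n in acc:
        t = depth[t]
        if depth > t:
            break
    a = depth == t
    return acc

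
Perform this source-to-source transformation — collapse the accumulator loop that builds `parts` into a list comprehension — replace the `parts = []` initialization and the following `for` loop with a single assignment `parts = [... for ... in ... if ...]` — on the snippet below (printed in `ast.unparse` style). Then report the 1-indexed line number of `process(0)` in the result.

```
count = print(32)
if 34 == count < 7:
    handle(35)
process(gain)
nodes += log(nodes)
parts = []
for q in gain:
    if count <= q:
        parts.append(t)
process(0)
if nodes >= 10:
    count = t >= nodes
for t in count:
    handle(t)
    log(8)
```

7

Transformed code:
count = print(32)
if 34 == count < 7:
    handle(35)
process(gain)
nodes += log(nodes)
parts = [t for q in gain if count <= q]
process(0)
if nodes >= 10:
    count = t >= nodes
for t in count:
    handle(t)
    log(8)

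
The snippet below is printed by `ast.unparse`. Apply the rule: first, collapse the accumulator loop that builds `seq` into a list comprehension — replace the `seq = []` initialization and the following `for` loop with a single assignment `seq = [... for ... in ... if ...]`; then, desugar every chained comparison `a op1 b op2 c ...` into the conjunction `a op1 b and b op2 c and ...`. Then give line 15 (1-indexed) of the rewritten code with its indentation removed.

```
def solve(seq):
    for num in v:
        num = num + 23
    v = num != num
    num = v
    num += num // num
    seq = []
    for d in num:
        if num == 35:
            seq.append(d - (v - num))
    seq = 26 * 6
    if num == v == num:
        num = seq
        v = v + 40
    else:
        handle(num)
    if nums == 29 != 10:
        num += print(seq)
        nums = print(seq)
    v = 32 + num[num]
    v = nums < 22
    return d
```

num += print(seq)

Transformed code:
def solve(seq):
    for num in v:
        num = num + 23
    v = num != num
    num = v
    num += num // num
    seq = [d - (v - num) for d in num if num == 35]
    seq = 26 * 6
    if num == v and v == num:
        num = seq
        v = v + 40
    else:
        handle(num)
    if nums == 29 and 29 != 10:
        num += print(seq)
        nums = print(seq)
    v = 32 + num[num]
    v = nums < 22
    return d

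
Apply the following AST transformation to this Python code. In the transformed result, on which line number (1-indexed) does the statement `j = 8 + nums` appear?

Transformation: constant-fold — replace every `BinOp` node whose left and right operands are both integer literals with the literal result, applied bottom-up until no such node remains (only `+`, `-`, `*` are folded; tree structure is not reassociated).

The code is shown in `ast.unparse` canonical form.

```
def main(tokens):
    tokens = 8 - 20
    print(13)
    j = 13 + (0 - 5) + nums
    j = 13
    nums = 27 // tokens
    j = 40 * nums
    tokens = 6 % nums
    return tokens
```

Transformed code:
def main(tokens):
    tokens = -12
    print(13)
    j = 8 + nums
    j = 13
    nums = 27 // tokens
    j = 40 * nums
    tokens = 6 % nums
    return tokens

4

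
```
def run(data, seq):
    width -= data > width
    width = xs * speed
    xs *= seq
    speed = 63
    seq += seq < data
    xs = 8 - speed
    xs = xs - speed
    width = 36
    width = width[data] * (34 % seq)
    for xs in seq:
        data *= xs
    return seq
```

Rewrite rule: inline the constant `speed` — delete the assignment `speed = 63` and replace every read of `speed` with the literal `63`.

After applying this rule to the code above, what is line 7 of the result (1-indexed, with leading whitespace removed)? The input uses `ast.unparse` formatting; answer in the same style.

xs = xs - 63

Transformed code:
def run(data, seq):
    width -= data > width
    width = xs * 63
    xs *= seq
    seq += seq < data
    xs = 8 - 63
    xs = xs - 63
    width = 36
    width = width[data] * (34 % seq)
    for xs in seq:
        data *= xs
    return seq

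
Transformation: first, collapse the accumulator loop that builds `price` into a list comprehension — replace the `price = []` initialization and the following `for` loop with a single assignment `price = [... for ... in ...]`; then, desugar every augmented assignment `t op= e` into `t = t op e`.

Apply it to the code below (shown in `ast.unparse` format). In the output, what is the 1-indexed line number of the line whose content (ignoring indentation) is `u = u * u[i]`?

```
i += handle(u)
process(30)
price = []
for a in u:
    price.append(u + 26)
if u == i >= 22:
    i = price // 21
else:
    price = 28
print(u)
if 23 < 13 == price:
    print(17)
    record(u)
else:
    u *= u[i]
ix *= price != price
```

Transformed code:
i = i + handle(u)
process(30)
price = [u + 26 for a in u]
if u == i >= 22:
    i = price // 21
else:
    price = 28
print(u)
if 23 < 13 == price:
    print(17)
    record(u)
else:
    u = u * u[i]
ix = ix * (price != price)

13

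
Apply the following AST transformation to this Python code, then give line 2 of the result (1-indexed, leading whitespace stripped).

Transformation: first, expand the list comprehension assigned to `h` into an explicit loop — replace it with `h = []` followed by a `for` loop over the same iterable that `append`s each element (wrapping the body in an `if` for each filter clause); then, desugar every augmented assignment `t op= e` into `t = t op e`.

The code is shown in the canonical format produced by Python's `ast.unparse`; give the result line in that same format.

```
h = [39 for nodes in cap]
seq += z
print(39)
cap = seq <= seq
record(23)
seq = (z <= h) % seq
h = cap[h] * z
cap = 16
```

Transformed code:
h = []
for nodes in cap:
    h.append(39)
seq = seq + z
print(39)
cap = seq <= seq
record(23)
seq = (z <= h) % seq
h = cap[h] * z
cap = 16

for nodes in cap:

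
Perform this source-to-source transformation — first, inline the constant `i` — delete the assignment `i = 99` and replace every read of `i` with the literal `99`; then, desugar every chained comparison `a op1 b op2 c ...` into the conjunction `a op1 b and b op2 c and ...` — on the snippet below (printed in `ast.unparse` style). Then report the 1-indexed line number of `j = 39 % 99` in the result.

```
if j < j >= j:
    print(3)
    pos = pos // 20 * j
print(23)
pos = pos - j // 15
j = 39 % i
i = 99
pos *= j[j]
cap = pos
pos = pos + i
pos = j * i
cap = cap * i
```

Transformed code:
if j < j and j >= j:
    print(3)
    pos = pos // 20 * j
print(23)
pos = pos - j // 15
j = 39 % 99
pos *= j[j]
cap = pos
pos = pos + 99
pos = j * 99
cap = cap * 99

6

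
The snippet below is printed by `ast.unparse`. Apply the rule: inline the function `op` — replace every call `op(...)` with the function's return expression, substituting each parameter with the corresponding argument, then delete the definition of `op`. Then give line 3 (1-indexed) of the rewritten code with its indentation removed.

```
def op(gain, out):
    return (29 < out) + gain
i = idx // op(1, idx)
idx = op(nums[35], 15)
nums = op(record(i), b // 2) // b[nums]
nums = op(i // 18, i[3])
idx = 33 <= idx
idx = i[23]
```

Transformed code:
i = idx // ((29 < idx) + 1)
idx = (29 < 15) + nums[35]
nums = ((29 < b // 2) + record(i)) // b[nums]
nums = (29 < i[3]) + i // 18
idx = 33 <= idx
idx = i[23]

nums = ((29 < b // 2) + record(i)) // b[nums]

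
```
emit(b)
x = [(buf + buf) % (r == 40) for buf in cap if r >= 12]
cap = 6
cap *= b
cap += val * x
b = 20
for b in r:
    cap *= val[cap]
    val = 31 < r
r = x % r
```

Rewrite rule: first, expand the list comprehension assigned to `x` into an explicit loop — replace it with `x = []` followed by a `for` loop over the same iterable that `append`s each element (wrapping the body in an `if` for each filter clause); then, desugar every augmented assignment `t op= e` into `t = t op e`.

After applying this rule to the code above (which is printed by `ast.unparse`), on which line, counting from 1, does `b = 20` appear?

Transformed code:
emit(b)
x = []
for buf in cap:
    if r >= 12:
        x.append((buf + buf) % (r == 40))
cap = 6
cap = cap * b
cap = cap + val * x
b = 20
for b in r:
    cap = cap * val[cap]
    val = 31 < r
r = x % r

9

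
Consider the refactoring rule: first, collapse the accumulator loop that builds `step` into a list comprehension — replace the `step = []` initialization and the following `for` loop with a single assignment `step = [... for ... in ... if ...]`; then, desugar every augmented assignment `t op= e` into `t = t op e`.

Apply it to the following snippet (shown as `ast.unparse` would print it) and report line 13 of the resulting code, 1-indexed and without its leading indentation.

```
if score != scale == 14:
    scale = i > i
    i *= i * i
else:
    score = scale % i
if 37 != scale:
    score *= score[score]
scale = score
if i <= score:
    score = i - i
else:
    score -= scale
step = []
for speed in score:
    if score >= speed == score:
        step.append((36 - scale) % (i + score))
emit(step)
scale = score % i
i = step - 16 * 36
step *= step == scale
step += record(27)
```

step = [(36 - scale) % (i + score) for speed in score if score >= speed == score]

Transformed code:
if score != scale == 14:
    scale = i > i
    i = i * (i * i)
else:
    score = scale % i
if 37 != scale:
    score = score * score[score]
scale = score
if i <= score:
    score = i - i
else:
    score = score - scale
step = [(36 - scale) % (i + score) for speed in score if score >= speed == score]
emit(step)
scale = score % i
i = step - 16 * 36
step = step * (step == scale)
step = step + record(27)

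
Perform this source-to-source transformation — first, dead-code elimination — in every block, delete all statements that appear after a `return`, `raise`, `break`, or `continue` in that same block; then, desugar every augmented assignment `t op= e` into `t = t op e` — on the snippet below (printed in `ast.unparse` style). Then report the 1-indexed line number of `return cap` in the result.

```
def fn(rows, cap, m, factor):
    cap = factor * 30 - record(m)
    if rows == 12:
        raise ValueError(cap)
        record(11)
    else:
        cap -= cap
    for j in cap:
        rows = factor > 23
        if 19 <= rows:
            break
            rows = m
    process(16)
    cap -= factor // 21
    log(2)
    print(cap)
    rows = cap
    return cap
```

Transformed code:
def fn(rows, cap, m, factor):
    cap = factor * 30 - record(m)
    if rows == 12:
        raise ValueError(cap)
    else:
        cap = cap - cap
    for j in cap:
        rows = factor > 23
        if 19 <= rows:
            break
    process(16)
    cap = cap - factor // 21
    log(2)
    print(cap)
    rows = cap
    return cap

16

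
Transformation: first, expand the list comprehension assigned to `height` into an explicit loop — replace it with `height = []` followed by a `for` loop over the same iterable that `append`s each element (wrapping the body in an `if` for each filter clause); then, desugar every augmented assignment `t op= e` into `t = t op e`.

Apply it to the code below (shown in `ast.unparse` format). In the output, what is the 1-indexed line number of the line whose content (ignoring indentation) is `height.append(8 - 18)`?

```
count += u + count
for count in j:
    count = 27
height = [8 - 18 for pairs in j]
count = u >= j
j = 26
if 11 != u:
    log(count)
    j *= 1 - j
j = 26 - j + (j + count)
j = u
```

6

Transformed code:
count = count + (u + count)
for count in j:
    count = 27
height = []
for pairs in j:
    height.append(8 - 18)
count = u >= j
j = 26
if 11 != u:
    log(count)
    j = j * (1 - j)
j = 26 - j + (j + count)
j = u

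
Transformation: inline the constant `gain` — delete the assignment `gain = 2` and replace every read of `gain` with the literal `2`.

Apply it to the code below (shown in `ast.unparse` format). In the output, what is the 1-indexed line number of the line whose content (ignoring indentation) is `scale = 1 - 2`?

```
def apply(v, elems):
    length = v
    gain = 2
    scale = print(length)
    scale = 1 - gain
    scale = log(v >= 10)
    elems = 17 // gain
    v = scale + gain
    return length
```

Transformed code:
def apply(v, elems):
    length = v
    scale = print(length)
    scale = 1 - 2
    scale = log(v >= 10)
    elems = 17 // 2
    v = scale + 2
    return length

4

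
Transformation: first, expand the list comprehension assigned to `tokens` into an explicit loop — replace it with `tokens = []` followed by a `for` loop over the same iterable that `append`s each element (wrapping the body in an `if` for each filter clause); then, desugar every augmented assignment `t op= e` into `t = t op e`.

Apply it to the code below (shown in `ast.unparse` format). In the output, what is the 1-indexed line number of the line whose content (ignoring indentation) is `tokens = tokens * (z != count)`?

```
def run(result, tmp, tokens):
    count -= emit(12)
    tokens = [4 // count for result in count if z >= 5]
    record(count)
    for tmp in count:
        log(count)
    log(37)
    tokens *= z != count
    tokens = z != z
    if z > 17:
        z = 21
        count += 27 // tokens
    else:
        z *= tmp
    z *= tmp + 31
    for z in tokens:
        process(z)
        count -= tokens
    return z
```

11

Transformed code:
def run(result, tmp, tokens):
    count = count - emit(12)
    tokens = []
    for result in count:
        if z >= 5:
            tokens.append(4 // count)
    record(count)
    for tmp in count:
        log(count)
    log(37)
    tokens = tokens * (z != count)
    tokens = z != z
    if z > 17:
        z = 21
        count = count + 27 // tokens
    else:
        z = z * tmp
    z = z * (tmp + 31)
    for z in tokens:
        process(z)
        count = count - tokens
    return z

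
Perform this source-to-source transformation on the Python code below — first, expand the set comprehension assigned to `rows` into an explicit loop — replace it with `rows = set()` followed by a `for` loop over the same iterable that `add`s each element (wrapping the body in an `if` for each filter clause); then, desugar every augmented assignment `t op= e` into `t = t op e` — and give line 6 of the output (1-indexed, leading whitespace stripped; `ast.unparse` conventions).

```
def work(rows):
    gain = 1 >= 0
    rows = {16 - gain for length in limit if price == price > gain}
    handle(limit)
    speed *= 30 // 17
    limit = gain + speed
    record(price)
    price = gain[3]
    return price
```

Transformed code:
def work(rows):
    gain = 1 >= 0
    rows = set()
    for length in limit:
        if price == price > gain:
            rows.add(16 - gain)
    handle(limit)
    speed = speed * (30 // 17)
    limit = gain + speed
    record(price)
    price = gain[3]
    return price

rows.add(16 - gain)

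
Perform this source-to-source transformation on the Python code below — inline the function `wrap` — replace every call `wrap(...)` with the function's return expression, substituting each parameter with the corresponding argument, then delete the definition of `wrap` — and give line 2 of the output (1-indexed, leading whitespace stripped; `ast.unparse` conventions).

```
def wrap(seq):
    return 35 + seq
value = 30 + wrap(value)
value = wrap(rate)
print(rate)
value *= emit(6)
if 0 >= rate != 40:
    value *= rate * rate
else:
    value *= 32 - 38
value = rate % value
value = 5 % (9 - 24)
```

Transformed code:
value = 30 + (35 + value)
value = 35 + rate
print(rate)
value *= emit(6)
if 0 >= rate != 40:
    value *= rate * rate
else:
    value *= 32 - 38
value = rate % value
value = 5 % (9 - 24)

value = 35 + rate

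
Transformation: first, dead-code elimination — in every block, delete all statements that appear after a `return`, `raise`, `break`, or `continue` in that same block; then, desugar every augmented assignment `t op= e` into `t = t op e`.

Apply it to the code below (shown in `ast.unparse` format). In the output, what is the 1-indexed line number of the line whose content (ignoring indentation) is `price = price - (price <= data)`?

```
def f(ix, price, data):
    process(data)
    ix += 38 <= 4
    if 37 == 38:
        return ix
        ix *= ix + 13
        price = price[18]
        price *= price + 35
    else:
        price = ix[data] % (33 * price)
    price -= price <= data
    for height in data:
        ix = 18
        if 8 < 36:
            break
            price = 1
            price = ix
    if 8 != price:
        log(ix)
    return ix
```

8

Transformed code:
def f(ix, price, data):
    process(data)
    ix = ix + (38 <= 4)
    if 37 == 38:
        return ix
    else:
        price = ix[data] % (33 * price)
    price = price - (price <= data)
    for height in data:
        ix = 18
        if 8 < 36:
            break
    if 8 != price:
        log(ix)
    return ix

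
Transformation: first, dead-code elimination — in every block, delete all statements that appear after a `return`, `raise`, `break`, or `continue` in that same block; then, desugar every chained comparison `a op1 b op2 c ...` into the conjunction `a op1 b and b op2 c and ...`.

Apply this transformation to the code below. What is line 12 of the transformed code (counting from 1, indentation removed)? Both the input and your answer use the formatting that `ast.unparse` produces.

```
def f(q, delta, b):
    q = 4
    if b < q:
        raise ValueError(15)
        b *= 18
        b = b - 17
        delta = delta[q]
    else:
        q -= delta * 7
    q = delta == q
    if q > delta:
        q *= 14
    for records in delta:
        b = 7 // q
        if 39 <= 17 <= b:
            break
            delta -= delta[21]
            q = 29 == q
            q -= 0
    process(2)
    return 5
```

Transformed code:
def f(q, delta, b):
    q = 4
    if b < q:
        raise ValueError(15)
    else:
        q -= delta * 7
    q = delta == q
    if q > delta:
        q *= 14
    for records in delta:
        b = 7 // q
        if 39 <= 17 and 17 <= b:
            break
    process(2)
    return 5

if 39 <= 17 and 17 <= b:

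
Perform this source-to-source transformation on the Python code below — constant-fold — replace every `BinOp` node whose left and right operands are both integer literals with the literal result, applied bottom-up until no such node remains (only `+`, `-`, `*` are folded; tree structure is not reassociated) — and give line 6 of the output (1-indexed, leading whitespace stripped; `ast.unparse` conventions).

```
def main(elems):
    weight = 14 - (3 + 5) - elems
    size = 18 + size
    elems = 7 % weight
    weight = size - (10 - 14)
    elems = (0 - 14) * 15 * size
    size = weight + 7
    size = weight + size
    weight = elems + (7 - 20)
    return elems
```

Transformed code:
def main(elems):
    weight = 6 - elems
    size = 18 + size
    elems = 7 % weight
    weight = size - -4
    elems = -210 * size
    size = weight + 7
    size = weight + size
    weight = elems + -13
    return elems

elems = -210 * size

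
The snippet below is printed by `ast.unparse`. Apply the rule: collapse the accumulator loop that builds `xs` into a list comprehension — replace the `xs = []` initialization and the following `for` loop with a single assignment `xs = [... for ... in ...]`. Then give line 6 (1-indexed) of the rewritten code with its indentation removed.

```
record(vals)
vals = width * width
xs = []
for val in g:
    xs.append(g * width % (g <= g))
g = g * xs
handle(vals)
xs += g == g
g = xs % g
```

Transformed code:
record(vals)
vals = width * width
xs = [g * width % (g <= g) for val in g]
g = g * xs
handle(vals)
xs += g == g
g = xs % g

xs += g == g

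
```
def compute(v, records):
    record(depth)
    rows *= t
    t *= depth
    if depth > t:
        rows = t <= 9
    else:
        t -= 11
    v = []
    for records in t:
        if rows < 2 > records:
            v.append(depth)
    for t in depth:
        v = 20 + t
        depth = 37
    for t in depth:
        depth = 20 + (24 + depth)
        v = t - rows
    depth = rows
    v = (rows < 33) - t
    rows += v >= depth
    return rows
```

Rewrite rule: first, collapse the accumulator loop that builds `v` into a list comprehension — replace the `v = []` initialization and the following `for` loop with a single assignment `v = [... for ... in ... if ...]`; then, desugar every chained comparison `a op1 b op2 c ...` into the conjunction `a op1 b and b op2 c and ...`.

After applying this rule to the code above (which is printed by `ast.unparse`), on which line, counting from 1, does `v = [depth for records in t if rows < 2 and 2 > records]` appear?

Transformed code:
def compute(v, records):
    record(depth)
    rows *= t
    t *= depth
    if depth > t:
        rows = t <= 9
    else:
        t -= 11
    v = [depth for records in t if rows < 2 and 2 > records]
    for t in depth:
        v = 20 + t
        depth = 37
    for t in depth:
        depth = 20 + (24 + depth)
        v = t - rows
    depth = rows
    v = (rows < 33) - t
    rows += v >= depth
    return rows

9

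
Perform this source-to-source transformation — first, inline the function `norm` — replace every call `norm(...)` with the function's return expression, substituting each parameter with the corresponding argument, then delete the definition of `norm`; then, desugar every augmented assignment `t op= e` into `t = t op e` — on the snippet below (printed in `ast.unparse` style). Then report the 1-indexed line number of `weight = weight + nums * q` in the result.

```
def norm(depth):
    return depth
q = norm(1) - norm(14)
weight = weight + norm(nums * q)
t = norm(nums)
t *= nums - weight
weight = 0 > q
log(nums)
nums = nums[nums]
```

Transformed code:
q = 1 - 14
weight = weight + nums * q
t = nums
t = t * (nums - weight)
weight = 0 > q
log(nums)
nums = nums[nums]

2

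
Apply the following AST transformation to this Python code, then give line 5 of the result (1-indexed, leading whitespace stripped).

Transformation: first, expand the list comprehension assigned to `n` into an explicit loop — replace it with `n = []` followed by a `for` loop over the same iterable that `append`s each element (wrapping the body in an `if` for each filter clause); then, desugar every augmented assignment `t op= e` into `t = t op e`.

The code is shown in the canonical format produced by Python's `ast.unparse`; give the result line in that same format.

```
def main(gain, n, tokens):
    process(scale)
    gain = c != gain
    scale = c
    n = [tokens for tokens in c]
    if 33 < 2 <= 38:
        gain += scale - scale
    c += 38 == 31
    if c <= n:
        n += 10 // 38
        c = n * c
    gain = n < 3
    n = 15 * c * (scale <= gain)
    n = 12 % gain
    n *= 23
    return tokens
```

n = []

Transformed code:
def main(gain, n, tokens):
    process(scale)
    gain = c != gain
    scale = c
    n = []
    for tokens in c:
        n.append(tokens)
    if 33 < 2 <= 38:
        gain = gain + (scale - scale)
    c = c + (38 == 31)
    if c <= n:
        n = n + 10 // 38
        c = n * c
    gain = n < 3
    n = 15 * c * (scale <= gain)
    n = 12 % gain
    n = n * 23
    return tokens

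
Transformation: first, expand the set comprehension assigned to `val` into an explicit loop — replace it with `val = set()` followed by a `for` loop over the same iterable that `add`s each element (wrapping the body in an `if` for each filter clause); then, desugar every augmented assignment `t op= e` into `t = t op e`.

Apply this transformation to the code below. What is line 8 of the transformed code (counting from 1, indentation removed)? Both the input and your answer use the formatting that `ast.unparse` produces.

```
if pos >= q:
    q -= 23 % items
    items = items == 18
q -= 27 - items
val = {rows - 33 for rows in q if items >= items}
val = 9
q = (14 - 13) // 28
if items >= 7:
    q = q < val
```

val.add(rows - 33)

Transformed code:
if pos >= q:
    q = q - 23 % items
    items = items == 18
q = q - (27 - items)
val = set()
for rows in q:
    if items >= items:
        val.add(rows - 33)
val = 9
q = (14 - 13) // 28
if items >= 7:
    q = q < val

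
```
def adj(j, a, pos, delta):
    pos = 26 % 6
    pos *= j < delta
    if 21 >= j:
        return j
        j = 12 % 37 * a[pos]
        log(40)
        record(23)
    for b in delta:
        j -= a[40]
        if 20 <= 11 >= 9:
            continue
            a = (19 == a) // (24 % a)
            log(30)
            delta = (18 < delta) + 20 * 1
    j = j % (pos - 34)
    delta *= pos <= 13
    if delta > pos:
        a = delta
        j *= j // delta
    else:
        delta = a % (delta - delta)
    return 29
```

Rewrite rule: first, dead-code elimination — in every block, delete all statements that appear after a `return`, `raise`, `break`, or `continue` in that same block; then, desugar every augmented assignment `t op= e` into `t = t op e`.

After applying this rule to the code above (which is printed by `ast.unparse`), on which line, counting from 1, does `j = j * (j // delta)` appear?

14

Transformed code:
def adj(j, a, pos, delta):
    pos = 26 % 6
    pos = pos * (j < delta)
    if 21 >= j:
        return j
    for b in delta:
        j = j - a[40]
        if 20 <= 11 >= 9:
            continue
    j = j % (pos - 34)
    delta = delta * (pos <= 13)
    if delta > pos:
        a = delta
        j = j * (j // delta)
    else:
        delta = a % (delta - delta)
    return 29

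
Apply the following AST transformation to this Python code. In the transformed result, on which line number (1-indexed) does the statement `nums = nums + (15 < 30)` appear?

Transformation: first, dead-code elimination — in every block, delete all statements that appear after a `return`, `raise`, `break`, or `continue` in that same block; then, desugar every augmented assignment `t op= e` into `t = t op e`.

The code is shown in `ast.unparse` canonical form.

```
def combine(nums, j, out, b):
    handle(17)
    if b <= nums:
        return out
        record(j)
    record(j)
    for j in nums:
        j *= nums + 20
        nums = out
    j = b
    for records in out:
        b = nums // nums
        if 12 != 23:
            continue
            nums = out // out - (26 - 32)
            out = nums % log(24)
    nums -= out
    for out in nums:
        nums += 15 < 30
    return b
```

Transformed code:
def combine(nums, j, out, b):
    handle(17)
    if b <= nums:
        return out
    record(j)
    for j in nums:
        j = j * (nums + 20)
        nums = out
    j = b
    for records in out:
        b = nums // nums
        if 12 != 23:
            continue
    nums = nums - out
    for out in nums:
        nums = nums + (15 < 30)
    return b

16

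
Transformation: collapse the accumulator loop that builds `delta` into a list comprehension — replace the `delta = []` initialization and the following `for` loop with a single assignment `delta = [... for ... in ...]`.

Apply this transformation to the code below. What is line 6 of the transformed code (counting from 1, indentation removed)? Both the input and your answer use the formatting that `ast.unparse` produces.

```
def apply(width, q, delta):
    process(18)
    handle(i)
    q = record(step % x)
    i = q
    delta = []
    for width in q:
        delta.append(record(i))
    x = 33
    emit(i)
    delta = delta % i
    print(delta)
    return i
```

Transformed code:
def apply(width, q, delta):
    process(18)
    handle(i)
    q = record(step % x)
    i = q
    delta = [record(i) for width in q]
    x = 33
    emit(i)
    delta = delta % i
    print(delta)
    return i

delta = [record(i) for width in q]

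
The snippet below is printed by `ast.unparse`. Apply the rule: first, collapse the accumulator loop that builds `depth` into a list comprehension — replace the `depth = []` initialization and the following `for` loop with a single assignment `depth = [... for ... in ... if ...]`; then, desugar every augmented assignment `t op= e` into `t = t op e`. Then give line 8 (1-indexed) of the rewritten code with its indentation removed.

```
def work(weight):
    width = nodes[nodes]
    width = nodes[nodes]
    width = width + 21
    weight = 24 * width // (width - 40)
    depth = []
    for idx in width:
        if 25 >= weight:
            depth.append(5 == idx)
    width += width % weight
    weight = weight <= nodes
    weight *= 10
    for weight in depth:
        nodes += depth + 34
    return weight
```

Transformed code:
def work(weight):
    width = nodes[nodes]
    width = nodes[nodes]
    width = width + 21
    weight = 24 * width // (width - 40)
    depth = [5 == idx for idx in width if 25 >= weight]
    width = width + width % weight
    weight = weight <= nodes
    weight = weight * 10
    for weight in depth:
        nodes = nodes + (depth + 34)
    return weight

weight = weight <= nodes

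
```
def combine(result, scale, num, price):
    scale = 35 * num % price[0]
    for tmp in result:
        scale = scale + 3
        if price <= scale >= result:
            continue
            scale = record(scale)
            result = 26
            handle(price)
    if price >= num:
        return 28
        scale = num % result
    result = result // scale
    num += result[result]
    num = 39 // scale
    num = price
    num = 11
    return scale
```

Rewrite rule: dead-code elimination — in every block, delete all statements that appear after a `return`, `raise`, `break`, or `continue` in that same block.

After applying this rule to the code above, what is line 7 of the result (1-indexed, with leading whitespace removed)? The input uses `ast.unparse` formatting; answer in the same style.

if price >= num:

Transformed code:
def combine(result, scale, num, price):
    scale = 35 * num % price[0]
    for tmp in result:
        scale = scale + 3
        if price <= scale >= result:
            continue
    if price >= num:
        return 28
    result = result // scale
    num += result[result]
    num = 39 // scale
    num = price
    num = 11
    return scale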